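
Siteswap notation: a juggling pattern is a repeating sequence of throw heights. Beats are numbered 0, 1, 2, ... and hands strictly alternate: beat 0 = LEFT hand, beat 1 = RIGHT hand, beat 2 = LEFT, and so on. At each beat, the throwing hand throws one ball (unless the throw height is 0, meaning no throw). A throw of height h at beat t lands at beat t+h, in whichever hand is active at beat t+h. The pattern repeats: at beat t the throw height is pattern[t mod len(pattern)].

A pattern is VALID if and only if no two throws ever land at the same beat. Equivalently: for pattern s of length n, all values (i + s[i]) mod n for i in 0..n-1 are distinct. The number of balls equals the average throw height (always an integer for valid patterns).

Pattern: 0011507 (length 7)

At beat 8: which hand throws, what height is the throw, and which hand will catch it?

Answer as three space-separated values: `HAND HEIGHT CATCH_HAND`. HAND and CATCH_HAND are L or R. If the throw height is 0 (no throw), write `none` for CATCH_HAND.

Beat 8: 8 mod 2 = 0, so hand = L
Throw height = pattern[8 mod 7] = pattern[1] = 0

Answer: L 0 none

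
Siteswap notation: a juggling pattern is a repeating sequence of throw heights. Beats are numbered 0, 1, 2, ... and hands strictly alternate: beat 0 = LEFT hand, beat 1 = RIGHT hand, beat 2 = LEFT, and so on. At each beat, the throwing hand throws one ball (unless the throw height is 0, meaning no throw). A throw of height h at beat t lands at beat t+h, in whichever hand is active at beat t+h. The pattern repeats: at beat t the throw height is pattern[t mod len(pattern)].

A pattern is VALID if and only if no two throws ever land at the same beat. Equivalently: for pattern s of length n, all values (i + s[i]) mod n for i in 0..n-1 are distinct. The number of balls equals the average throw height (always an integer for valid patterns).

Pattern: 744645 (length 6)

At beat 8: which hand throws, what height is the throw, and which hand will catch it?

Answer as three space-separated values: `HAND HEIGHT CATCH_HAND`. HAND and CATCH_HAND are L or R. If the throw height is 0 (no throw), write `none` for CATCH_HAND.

Beat 8: 8 mod 2 = 0, so hand = L
Throw height = pattern[8 mod 6] = pattern[2] = 4
Lands at beat 8+4=12, 12 mod 2 = 0, so catch hand = L

Answer: L 4 L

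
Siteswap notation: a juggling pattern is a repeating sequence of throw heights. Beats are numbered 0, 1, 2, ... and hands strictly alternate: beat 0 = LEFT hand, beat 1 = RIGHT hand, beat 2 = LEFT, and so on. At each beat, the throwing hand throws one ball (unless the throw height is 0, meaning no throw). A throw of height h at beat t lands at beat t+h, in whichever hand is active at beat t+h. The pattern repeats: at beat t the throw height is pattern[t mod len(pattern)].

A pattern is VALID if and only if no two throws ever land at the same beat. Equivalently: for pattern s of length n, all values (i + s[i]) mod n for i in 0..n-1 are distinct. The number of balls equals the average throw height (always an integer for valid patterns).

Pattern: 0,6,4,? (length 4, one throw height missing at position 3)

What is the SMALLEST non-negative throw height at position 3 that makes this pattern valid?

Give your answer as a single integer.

i=0: (0 + 0) mod 4 = 0
i=1: (1 + 6) mod 4 = 3
i=2: (2 + 4) mod 4 = 2
i=3: s[i]=? (unknown)
Known residues: [0, 2, 3]; need a permutation of 0..3, so missing residue r = 1
Need (3 + s) mod 4 = 1; smallest s = (1 - 3) mod 4 = 2

Answer: 2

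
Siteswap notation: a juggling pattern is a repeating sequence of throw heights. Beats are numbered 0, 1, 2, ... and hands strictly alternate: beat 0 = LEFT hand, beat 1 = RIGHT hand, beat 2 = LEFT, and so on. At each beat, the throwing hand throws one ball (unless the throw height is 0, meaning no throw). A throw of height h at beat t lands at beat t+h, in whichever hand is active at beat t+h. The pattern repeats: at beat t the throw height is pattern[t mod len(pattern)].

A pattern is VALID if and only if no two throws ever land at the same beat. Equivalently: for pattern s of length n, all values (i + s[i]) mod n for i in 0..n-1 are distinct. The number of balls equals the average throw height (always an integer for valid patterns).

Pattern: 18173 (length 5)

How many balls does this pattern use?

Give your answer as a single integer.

Pattern = [1, 8, 1, 7, 3], length n = 5
  position 0: throw height = 1, running sum = 1
  position 1: throw height = 8, running sum = 9
  position 2: throw height = 1, running sum = 10
  position 3: throw height = 7, running sum = 17
  position 4: throw height = 3, running sum = 20
Total sum = 20; balls = sum / n = 20 / 5 = 4

Answer: 4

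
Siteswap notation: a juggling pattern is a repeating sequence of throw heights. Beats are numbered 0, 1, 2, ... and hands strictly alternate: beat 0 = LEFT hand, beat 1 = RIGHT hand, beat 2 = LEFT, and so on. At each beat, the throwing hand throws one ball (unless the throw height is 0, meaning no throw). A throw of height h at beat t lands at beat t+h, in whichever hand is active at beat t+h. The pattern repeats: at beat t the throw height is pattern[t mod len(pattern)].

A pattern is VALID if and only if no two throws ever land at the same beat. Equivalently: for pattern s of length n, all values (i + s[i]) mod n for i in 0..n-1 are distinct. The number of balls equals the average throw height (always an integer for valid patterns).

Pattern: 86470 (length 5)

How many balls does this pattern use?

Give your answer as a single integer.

Pattern = [8, 6, 4, 7, 0], length n = 5
  position 0: throw height = 8, running sum = 8
  position 1: throw height = 6, running sum = 14
  position 2: throw height = 4, running sum = 18
  position 3: throw height = 7, running sum = 25
  position 4: throw height = 0, running sum = 25
Total sum = 25; balls = sum / n = 25 / 5 = 5

Answer: 5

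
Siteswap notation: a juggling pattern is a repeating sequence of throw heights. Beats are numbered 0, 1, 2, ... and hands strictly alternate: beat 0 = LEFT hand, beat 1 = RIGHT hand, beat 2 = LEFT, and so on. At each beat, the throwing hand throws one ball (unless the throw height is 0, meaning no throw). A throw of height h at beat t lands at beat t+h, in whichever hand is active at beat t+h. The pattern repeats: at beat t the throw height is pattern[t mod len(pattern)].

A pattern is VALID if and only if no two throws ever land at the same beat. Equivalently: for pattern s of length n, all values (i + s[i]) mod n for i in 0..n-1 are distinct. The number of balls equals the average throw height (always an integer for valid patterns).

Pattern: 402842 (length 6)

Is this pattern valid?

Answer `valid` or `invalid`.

Answer: invalid

Derivation:
i=0: (i + s[i]) mod n = (0 + 4) mod 6 = 4
i=1: (i + s[i]) mod n = (1 + 0) mod 6 = 1
i=2: (i + s[i]) mod n = (2 + 2) mod 6 = 4
i=3: (i + s[i]) mod n = (3 + 8) mod 6 = 5
i=4: (i + s[i]) mod n = (4 + 4) mod 6 = 2
i=5: (i + s[i]) mod n = (5 + 2) mod 6 = 1
Residues: [4, 1, 4, 5, 2, 1], distinct: False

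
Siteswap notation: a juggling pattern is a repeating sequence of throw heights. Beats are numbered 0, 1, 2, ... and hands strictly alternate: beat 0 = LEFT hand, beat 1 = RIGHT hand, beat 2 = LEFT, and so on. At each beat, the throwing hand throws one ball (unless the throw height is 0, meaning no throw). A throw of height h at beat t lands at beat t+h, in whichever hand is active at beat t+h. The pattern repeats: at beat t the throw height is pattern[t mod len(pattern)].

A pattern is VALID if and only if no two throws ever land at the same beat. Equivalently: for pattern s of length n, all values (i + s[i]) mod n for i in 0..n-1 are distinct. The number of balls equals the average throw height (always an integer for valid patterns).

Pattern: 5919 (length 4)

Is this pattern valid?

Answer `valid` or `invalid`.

i=0: (i + s[i]) mod n = (0 + 5) mod 4 = 1
i=1: (i + s[i]) mod n = (1 + 9) mod 4 = 2
i=2: (i + s[i]) mod n = (2 + 1) mod 4 = 3
i=3: (i + s[i]) mod n = (3 + 9) mod 4 = 0
Residues: [1, 2, 3, 0], distinct: True

Answer: valid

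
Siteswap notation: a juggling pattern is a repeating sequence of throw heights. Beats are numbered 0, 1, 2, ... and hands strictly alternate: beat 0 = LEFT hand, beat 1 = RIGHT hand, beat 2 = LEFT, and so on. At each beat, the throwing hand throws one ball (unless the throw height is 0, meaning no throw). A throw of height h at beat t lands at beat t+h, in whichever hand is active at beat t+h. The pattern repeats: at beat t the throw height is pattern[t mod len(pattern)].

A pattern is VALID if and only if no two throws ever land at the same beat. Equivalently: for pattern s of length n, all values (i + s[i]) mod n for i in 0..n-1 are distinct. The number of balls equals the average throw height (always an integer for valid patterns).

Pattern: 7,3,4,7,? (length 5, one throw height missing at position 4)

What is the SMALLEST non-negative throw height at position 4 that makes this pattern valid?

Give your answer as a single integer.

i=0: (0 + 7) mod 5 = 2
i=1: (1 + 3) mod 5 = 4
i=2: (2 + 4) mod 5 = 1
i=3: (3 + 7) mod 5 = 0
i=4: s[i]=? (unknown)
Known residues: [0, 1, 2, 4]; need a permutation of 0..4, so missing residue r = 3
Need (4 + s) mod 5 = 3; smallest s = (3 - 4) mod 5 = 4

Answer: 4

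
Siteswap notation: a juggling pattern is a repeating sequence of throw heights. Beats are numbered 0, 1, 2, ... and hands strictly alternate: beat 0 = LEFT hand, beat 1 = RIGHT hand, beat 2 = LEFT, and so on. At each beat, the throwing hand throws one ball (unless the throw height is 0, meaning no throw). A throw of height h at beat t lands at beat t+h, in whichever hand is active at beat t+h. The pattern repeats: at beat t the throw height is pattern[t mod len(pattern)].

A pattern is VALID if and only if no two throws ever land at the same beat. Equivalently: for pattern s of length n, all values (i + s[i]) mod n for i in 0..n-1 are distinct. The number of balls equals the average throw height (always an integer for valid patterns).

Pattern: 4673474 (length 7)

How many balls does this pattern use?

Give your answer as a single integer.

Answer: 5

Derivation:
Pattern = [4, 6, 7, 3, 4, 7, 4], length n = 7
  position 0: throw height = 4, running sum = 4
  position 1: throw height = 6, running sum = 10
  position 2: throw height = 7, running sum = 17
  position 3: throw height = 3, running sum = 20
  position 4: throw height = 4, running sum = 24
  position 5: throw height = 7, running sum = 31
  position 6: throw height = 4, running sum = 35
Total sum = 35; balls = sum / n = 35 / 7 = 5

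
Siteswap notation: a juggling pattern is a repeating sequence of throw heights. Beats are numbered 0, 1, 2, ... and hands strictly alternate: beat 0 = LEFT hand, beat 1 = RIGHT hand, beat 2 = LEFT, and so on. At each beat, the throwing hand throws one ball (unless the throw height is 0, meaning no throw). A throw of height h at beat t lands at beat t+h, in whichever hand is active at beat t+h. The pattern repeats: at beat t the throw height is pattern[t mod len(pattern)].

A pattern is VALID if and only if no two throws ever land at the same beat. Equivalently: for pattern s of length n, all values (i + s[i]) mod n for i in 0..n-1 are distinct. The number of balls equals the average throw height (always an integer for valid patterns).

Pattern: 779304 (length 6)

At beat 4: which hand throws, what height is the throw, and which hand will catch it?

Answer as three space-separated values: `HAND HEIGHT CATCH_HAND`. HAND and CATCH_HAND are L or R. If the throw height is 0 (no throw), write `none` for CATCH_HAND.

Answer: L 0 none

Derivation:
Beat 4: 4 mod 2 = 0, so hand = L
Throw height = pattern[4 mod 6] = pattern[4] = 0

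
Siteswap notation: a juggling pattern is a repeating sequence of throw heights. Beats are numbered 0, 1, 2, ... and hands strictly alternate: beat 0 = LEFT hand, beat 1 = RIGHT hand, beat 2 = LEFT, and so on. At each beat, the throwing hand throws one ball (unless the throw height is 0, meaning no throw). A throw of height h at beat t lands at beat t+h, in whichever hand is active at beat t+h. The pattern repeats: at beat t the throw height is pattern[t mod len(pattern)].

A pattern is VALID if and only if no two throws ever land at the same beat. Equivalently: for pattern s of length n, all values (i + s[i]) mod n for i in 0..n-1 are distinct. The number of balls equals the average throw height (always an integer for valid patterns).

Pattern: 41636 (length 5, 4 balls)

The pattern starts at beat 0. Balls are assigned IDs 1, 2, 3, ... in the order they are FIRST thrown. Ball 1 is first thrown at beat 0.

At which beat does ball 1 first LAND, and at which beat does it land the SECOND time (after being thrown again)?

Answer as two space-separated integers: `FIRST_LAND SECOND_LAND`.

Beat 0 (L): throw ball1 h=4 -> lands@4:L; in-air after throw: [b1@4:L]
Beat 1 (R): throw ball2 h=1 -> lands@2:L; in-air after throw: [b2@2:L b1@4:L]
Beat 2 (L): throw ball2 h=6 -> lands@8:L; in-air after throw: [b1@4:L b2@8:L]
Beat 3 (R): throw ball3 h=3 -> lands@6:L; in-air after throw: [b1@4:L b3@6:L b2@8:L]
Beat 4 (L): throw ball1 h=6 -> lands@10:L; in-air after throw: [b3@6:L b2@8:L b1@10:L]
Beat 5 (R): throw ball4 h=4 -> lands@9:R; in-air after throw: [b3@6:L b2@8:L b4@9:R b1@10:L]
Beat 6 (L): throw ball3 h=1 -> lands@7:R; in-air after throw: [b3@7:R b2@8:L b4@9:R b1@10:L]
Beat 7 (R): throw ball3 h=6 -> lands@13:R; in-air after throw: [b2@8:L b4@9:R b1@10:L b3@13:R]
Beat 8 (L): throw ball2 h=3 -> lands@11:R; in-air after throw: [b4@9:R b1@10:L b2@11:R b3@13:R]
Beat 9 (R): throw ball4 h=6 -> lands@15:R; in-air after throw: [b1@10:L b2@11:R b3@13:R b4@15:R]
Beat 10 (L): throw ball1 h=4 -> lands@14:L; in-air after throw: [b2@11:R b3@13:R b1@14:L b4@15:R]
Ball 1: thrown@0 h=4 -> first land @4; rethrown@4 h=6 -> second land @10

Answer: 4 10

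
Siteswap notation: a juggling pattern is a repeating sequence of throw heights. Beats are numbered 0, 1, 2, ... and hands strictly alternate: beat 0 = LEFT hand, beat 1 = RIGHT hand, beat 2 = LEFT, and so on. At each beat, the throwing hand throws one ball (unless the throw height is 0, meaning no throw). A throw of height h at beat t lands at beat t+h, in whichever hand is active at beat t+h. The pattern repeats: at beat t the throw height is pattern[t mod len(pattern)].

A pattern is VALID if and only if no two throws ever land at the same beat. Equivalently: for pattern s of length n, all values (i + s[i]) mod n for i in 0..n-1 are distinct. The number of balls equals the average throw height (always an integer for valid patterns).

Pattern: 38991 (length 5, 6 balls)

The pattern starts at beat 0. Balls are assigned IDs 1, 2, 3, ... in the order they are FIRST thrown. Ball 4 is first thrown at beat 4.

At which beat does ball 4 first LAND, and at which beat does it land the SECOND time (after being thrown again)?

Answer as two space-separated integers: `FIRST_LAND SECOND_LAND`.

Beat 0 (L): throw ball1 h=3 -> lands@3:R; in-air after throw: [b1@3:R]
Beat 1 (R): throw ball2 h=8 -> lands@9:R; in-air after throw: [b1@3:R b2@9:R]
Beat 2 (L): throw ball3 h=9 -> lands@11:R; in-air after throw: [b1@3:R b2@9:R b3@11:R]
Beat 3 (R): throw ball1 h=9 -> lands@12:L; in-air after throw: [b2@9:R b3@11:R b1@12:L]
Beat 4 (L): throw ball4 h=1 -> lands@5:R; in-air after throw: [b4@5:R b2@9:R b3@11:R b1@12:L]
Beat 5 (R): throw ball4 h=3 -> lands@8:L; in-air after throw: [b4@8:L b2@9:R b3@11:R b1@12:L]
Beat 6 (L): throw ball5 h=8 -> lands@14:L; in-air after throw: [b4@8:L b2@9:R b3@11:R b1@12:L b5@14:L]
Beat 7 (R): throw ball6 h=9 -> lands@16:L; in-air after throw: [b4@8:L b2@9:R b3@11:R b1@12:L b5@14:L b6@16:L]
Beat 8 (L): throw ball4 h=9 -> lands@17:R; in-air after throw: [b2@9:R b3@11:R b1@12:L b5@14:L b6@16:L b4@17:R]
Ball 4: thrown@4 h=1 -> first land @5; rethrown@5 h=3 -> second land @8

Answer: 5 8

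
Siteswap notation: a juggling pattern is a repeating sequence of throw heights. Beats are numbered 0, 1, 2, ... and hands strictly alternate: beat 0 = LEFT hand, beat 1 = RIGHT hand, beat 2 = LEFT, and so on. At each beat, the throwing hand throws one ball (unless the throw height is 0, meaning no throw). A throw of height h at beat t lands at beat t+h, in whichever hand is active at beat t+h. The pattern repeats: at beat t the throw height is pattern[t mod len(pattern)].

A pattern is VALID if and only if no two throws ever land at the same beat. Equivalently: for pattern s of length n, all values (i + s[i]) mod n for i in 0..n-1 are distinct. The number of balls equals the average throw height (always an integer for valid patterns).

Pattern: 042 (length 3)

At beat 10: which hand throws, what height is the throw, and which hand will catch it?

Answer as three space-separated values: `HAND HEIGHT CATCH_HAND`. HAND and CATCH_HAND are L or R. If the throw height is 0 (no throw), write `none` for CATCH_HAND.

Answer: L 4 L

Derivation:
Beat 10: 10 mod 2 = 0, so hand = L
Throw height = pattern[10 mod 3] = pattern[1] = 4
Lands at beat 10+4=14, 14 mod 2 = 0, so catch hand = L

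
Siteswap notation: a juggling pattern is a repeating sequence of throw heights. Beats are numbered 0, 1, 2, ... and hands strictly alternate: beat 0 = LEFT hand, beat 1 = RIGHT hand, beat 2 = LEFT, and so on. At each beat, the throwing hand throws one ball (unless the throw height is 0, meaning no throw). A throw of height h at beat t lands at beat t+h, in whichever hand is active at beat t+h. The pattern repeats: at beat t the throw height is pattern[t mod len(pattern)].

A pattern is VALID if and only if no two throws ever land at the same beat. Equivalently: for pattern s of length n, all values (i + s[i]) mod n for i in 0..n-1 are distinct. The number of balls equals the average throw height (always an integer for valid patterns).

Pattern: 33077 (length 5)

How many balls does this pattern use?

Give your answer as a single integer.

Pattern = [3, 3, 0, 7, 7], length n = 5
  position 0: throw height = 3, running sum = 3
  position 1: throw height = 3, running sum = 6
  position 2: throw height = 0, running sum = 6
  position 3: throw height = 7, running sum = 13
  position 4: throw height = 7, running sum = 20
Total sum = 20; balls = sum / n = 20 / 5 = 4

Answer: 4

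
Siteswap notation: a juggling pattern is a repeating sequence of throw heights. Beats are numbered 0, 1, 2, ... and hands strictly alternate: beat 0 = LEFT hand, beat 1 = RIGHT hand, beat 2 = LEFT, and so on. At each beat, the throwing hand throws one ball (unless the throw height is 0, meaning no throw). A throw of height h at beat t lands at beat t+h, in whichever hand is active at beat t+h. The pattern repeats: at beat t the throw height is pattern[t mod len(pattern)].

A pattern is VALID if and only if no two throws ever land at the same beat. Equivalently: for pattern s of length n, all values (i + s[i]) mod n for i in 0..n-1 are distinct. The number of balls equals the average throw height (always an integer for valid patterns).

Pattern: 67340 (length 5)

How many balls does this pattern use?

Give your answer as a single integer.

Pattern = [6, 7, 3, 4, 0], length n = 5
  position 0: throw height = 6, running sum = 6
  position 1: throw height = 7, running sum = 13
  position 2: throw height = 3, running sum = 16
  position 3: throw height = 4, running sum = 20
  position 4: throw height = 0, running sum = 20
Total sum = 20; balls = sum / n = 20 / 5 = 4

Answer: 4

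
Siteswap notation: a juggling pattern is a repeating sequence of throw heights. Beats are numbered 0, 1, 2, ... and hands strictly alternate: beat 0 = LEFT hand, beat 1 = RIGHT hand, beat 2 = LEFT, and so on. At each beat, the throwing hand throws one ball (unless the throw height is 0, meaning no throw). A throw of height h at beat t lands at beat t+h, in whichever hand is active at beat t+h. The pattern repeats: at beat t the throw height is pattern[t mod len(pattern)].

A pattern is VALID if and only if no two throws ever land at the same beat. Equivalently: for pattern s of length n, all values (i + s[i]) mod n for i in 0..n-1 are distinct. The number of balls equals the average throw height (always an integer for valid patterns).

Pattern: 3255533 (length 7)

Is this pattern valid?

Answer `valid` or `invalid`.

Answer: invalid

Derivation:
i=0: (i + s[i]) mod n = (0 + 3) mod 7 = 3
i=1: (i + s[i]) mod n = (1 + 2) mod 7 = 3
i=2: (i + s[i]) mod n = (2 + 5) mod 7 = 0
i=3: (i + s[i]) mod n = (3 + 5) mod 7 = 1
i=4: (i + s[i]) mod n = (4 + 5) mod 7 = 2
i=5: (i + s[i]) mod n = (5 + 3) mod 7 = 1
i=6: (i + s[i]) mod n = (6 + 3) mod 7 = 2
Residues: [3, 3, 0, 1, 2, 1, 2], distinct: False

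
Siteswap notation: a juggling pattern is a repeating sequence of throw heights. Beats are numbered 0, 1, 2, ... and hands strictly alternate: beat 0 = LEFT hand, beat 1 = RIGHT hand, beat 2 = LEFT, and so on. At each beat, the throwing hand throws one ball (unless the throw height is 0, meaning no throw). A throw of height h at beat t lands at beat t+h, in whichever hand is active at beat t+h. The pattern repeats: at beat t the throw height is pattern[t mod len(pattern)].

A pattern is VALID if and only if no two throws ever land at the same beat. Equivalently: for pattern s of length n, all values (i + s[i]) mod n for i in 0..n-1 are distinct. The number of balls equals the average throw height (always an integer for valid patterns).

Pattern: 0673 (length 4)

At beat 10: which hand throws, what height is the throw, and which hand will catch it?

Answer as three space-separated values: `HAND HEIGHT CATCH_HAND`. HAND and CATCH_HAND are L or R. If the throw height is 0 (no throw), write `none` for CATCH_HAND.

Answer: L 7 R

Derivation:
Beat 10: 10 mod 2 = 0, so hand = L
Throw height = pattern[10 mod 4] = pattern[2] = 7
Lands at beat 10+7=17, 17 mod 2 = 1, so catch hand = R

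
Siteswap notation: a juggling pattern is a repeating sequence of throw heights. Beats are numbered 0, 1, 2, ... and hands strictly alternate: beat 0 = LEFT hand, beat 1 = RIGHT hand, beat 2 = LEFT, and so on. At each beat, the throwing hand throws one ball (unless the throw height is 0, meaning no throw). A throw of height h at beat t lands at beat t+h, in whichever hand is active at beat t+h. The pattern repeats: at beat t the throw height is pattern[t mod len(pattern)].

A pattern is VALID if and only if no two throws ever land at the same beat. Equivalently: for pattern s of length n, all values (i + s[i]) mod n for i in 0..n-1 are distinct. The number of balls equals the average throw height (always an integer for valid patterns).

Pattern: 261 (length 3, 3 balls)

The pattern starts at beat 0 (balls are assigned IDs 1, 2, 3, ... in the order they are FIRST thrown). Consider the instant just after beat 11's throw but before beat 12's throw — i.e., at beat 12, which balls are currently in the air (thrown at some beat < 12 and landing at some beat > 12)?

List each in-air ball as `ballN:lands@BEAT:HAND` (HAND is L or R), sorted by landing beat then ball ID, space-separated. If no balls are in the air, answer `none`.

Answer: ball2:lands@13:R ball3:lands@16:L

Derivation:
Beat 0 (L): throw ball1 h=2 -> lands@2:L; in-air after throw: [b1@2:L]
Beat 1 (R): throw ball2 h=6 -> lands@7:R; in-air after throw: [b1@2:L b2@7:R]
Beat 2 (L): throw ball1 h=1 -> lands@3:R; in-air after throw: [b1@3:R b2@7:R]
Beat 3 (R): throw ball1 h=2 -> lands@5:R; in-air after throw: [b1@5:R b2@7:R]
Beat 4 (L): throw ball3 h=6 -> lands@10:L; in-air after throw: [b1@5:R b2@7:R b3@10:L]
Beat 5 (R): throw ball1 h=1 -> lands@6:L; in-air after throw: [b1@6:L b2@7:R b3@10:L]
Beat 6 (L): throw ball1 h=2 -> lands@8:L; in-air after throw: [b2@7:R b1@8:L b3@10:L]
Beat 7 (R): throw ball2 h=6 -> lands@13:R; in-air after throw: [b1@8:L b3@10:L b2@13:R]
Beat 8 (L): throw ball1 h=1 -> lands@9:R; in-air after throw: [b1@9:R b3@10:L b2@13:R]
Beat 9 (R): throw ball1 h=2 -> lands@11:R; in-air after throw: [b3@10:L b1@11:R b2@13:R]
Beat 10 (L): throw ball3 h=6 -> lands@16:L; in-air after throw: [b1@11:R b2@13:R b3@16:L]
Beat 11 (R): throw ball1 h=1 -> lands@12:L; in-air after throw: [b1@12:L b2@13:R b3@16:L]
Beat 12 (L): throw ball1 h=2 -> lands@14:L; in-air after throw: [b2@13:R b1@14:L b3@16:L]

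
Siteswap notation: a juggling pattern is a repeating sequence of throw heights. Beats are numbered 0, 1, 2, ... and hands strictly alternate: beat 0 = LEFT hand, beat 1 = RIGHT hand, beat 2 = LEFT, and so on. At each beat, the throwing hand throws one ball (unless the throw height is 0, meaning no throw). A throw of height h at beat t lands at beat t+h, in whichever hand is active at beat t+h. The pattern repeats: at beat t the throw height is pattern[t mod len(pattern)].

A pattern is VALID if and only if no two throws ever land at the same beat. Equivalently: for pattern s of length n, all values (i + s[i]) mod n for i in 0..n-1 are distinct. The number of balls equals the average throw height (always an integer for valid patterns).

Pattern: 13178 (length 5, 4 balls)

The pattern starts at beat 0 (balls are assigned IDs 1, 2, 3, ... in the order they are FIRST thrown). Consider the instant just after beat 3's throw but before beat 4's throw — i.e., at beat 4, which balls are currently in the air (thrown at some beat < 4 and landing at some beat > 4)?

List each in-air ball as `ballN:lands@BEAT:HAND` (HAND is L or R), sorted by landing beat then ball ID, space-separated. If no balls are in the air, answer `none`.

Beat 0 (L): throw ball1 h=1 -> lands@1:R; in-air after throw: [b1@1:R]
Beat 1 (R): throw ball1 h=3 -> lands@4:L; in-air after throw: [b1@4:L]
Beat 2 (L): throw ball2 h=1 -> lands@3:R; in-air after throw: [b2@3:R b1@4:L]
Beat 3 (R): throw ball2 h=7 -> lands@10:L; in-air after throw: [b1@4:L b2@10:L]
Beat 4 (L): throw ball1 h=8 -> lands@12:L; in-air after throw: [b2@10:L b1@12:L]

Answer: ball2:lands@10:L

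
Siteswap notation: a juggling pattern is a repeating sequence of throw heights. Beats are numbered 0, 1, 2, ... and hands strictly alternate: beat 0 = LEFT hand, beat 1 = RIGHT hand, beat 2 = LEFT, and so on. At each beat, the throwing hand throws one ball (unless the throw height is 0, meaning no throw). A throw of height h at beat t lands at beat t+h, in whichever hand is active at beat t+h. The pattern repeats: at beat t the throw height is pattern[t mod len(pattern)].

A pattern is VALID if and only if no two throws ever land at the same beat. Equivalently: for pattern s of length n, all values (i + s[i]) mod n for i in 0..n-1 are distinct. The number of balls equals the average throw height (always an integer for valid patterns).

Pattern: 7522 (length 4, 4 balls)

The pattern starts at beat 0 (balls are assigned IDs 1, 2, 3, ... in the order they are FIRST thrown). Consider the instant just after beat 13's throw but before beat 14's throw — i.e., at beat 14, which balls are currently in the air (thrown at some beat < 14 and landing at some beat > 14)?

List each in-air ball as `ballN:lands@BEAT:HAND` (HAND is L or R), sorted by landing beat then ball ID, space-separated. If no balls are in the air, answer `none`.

Beat 0 (L): throw ball1 h=7 -> lands@7:R; in-air after throw: [b1@7:R]
Beat 1 (R): throw ball2 h=5 -> lands@6:L; in-air after throw: [b2@6:L b1@7:R]
Beat 2 (L): throw ball3 h=2 -> lands@4:L; in-air after throw: [b3@4:L b2@6:L b1@7:R]
Beat 3 (R): throw ball4 h=2 -> lands@5:R; in-air after throw: [b3@4:L b4@5:R b2@6:L b1@7:R]
Beat 4 (L): throw ball3 h=7 -> lands@11:R; in-air after throw: [b4@5:R b2@6:L b1@7:R b3@11:R]
Beat 5 (R): throw ball4 h=5 -> lands@10:L; in-air after throw: [b2@6:L b1@7:R b4@10:L b3@11:R]
Beat 6 (L): throw ball2 h=2 -> lands@8:L; in-air after throw: [b1@7:R b2@8:L b4@10:L b3@11:R]
Beat 7 (R): throw ball1 h=2 -> lands@9:R; in-air after throw: [b2@8:L b1@9:R b4@10:L b3@11:R]
Beat 8 (L): throw ball2 h=7 -> lands@15:R; in-air after throw: [b1@9:R b4@10:L b3@11:R b2@15:R]
Beat 9 (R): throw ball1 h=5 -> lands@14:L; in-air after throw: [b4@10:L b3@11:R b1@14:L b2@15:R]
Beat 10 (L): throw ball4 h=2 -> lands@12:L; in-air after throw: [b3@11:R b4@12:L b1@14:L b2@15:R]
Beat 11 (R): throw ball3 h=2 -> lands@13:R; in-air after throw: [b4@12:L b3@13:R b1@14:L b2@15:R]
Beat 12 (L): throw ball4 h=7 -> lands@19:R; in-air after throw: [b3@13:R b1@14:L b2@15:R b4@19:R]
Beat 13 (R): throw ball3 h=5 -> lands@18:L; in-air after throw: [b1@14:L b2@15:R b3@18:L b4@19:R]
Beat 14 (L): throw ball1 h=2 -> lands@16:L; in-air after throw: [b2@15:R b1@16:L b3@18:L b4@19:R]

Answer: ball2:lands@15:R ball3:lands@18:L ball4:lands@19:R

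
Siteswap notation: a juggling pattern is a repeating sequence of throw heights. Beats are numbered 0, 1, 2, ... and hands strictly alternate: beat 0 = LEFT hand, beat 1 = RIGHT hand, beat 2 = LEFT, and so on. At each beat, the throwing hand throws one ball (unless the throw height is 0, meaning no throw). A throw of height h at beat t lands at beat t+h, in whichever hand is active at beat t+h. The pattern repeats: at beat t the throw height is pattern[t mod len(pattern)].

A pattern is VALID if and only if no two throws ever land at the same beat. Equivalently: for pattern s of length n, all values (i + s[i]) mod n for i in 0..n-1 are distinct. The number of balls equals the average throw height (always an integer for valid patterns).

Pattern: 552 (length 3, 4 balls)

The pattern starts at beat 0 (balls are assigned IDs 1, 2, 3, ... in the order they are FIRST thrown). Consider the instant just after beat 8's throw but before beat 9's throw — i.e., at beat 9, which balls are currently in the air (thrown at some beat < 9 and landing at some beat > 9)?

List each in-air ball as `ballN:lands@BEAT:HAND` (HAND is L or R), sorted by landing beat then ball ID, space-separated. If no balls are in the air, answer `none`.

Beat 0 (L): throw ball1 h=5 -> lands@5:R; in-air after throw: [b1@5:R]
Beat 1 (R): throw ball2 h=5 -> lands@6:L; in-air after throw: [b1@5:R b2@6:L]
Beat 2 (L): throw ball3 h=2 -> lands@4:L; in-air after throw: [b3@4:L b1@5:R b2@6:L]
Beat 3 (R): throw ball4 h=5 -> lands@8:L; in-air after throw: [b3@4:L b1@5:R b2@6:L b4@8:L]
Beat 4 (L): throw ball3 h=5 -> lands@9:R; in-air after throw: [b1@5:R b2@6:L b4@8:L b3@9:R]
Beat 5 (R): throw ball1 h=2 -> lands@7:R; in-air after throw: [b2@6:L b1@7:R b4@8:L b3@9:R]
Beat 6 (L): throw ball2 h=5 -> lands@11:R; in-air after throw: [b1@7:R b4@8:L b3@9:R b2@11:R]
Beat 7 (R): throw ball1 h=5 -> lands@12:L; in-air after throw: [b4@8:L b3@9:R b2@11:R b1@12:L]
Beat 8 (L): throw ball4 h=2 -> lands@10:L; in-air after throw: [b3@9:R b4@10:L b2@11:R b1@12:L]
Beat 9 (R): throw ball3 h=5 -> lands@14:L; in-air after throw: [b4@10:L b2@11:R b1@12:L b3@14:L]

Answer: ball4:lands@10:L ball2:lands@11:R ball1:lands@12:L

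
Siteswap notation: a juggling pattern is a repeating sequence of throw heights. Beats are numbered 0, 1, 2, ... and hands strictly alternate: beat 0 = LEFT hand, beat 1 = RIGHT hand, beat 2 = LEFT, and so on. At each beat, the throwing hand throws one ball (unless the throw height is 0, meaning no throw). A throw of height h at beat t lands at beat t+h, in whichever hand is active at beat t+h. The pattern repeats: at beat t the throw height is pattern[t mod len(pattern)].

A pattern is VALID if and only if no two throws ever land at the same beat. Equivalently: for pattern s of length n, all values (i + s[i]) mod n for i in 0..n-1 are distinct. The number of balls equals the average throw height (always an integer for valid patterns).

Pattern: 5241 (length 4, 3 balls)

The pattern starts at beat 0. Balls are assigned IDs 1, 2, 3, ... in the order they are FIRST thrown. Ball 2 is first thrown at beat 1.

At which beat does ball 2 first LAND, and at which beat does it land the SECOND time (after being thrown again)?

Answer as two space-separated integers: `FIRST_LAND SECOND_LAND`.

Beat 0 (L): throw ball1 h=5 -> lands@5:R; in-air after throw: [b1@5:R]
Beat 1 (R): throw ball2 h=2 -> lands@3:R; in-air after throw: [b2@3:R b1@5:R]
Beat 2 (L): throw ball3 h=4 -> lands@6:L; in-air after throw: [b2@3:R b1@5:R b3@6:L]
Beat 3 (R): throw ball2 h=1 -> lands@4:L; in-air after throw: [b2@4:L b1@5:R b3@6:L]
Beat 4 (L): throw ball2 h=5 -> lands@9:R; in-air after throw: [b1@5:R b3@6:L b2@9:R]
Ball 2: thrown@1 h=2 -> first land @3; rethrown@3 h=1 -> second land @4

Answer: 3 4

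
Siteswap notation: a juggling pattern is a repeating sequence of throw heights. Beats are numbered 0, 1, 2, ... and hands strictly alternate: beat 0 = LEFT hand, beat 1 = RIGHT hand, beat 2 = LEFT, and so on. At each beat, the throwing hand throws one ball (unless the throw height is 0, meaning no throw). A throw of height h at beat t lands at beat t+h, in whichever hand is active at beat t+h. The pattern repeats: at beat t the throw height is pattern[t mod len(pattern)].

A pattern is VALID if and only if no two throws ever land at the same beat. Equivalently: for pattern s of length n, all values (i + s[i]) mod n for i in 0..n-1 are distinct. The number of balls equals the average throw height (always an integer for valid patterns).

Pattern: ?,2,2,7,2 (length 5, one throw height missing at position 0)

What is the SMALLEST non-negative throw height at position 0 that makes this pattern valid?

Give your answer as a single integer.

Answer: 2

Derivation:
i=0: s[i]=? (unknown)
i=1: (1 + 2) mod 5 = 3
i=2: (2 + 2) mod 5 = 4
i=3: (3 + 7) mod 5 = 0
i=4: (4 + 2) mod 5 = 1
Known residues: [0, 1, 3, 4]; need a permutation of 0..4, so missing residue r = 2
Need (0 + s) mod 5 = 2; smallest s = (2 - 0) mod 5 = 2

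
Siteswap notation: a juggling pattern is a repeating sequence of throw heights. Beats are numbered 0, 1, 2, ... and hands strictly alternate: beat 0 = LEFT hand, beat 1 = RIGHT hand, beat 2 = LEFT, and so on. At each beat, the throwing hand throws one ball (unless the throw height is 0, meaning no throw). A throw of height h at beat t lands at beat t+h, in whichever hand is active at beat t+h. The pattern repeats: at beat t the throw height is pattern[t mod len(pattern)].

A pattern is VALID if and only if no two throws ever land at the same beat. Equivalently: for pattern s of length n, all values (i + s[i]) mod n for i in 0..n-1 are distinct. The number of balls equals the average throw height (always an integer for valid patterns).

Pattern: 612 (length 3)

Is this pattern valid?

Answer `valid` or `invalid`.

i=0: (i + s[i]) mod n = (0 + 6) mod 3 = 0
i=1: (i + s[i]) mod n = (1 + 1) mod 3 = 2
i=2: (i + s[i]) mod n = (2 + 2) mod 3 = 1
Residues: [0, 2, 1], distinct: True

Answer: valid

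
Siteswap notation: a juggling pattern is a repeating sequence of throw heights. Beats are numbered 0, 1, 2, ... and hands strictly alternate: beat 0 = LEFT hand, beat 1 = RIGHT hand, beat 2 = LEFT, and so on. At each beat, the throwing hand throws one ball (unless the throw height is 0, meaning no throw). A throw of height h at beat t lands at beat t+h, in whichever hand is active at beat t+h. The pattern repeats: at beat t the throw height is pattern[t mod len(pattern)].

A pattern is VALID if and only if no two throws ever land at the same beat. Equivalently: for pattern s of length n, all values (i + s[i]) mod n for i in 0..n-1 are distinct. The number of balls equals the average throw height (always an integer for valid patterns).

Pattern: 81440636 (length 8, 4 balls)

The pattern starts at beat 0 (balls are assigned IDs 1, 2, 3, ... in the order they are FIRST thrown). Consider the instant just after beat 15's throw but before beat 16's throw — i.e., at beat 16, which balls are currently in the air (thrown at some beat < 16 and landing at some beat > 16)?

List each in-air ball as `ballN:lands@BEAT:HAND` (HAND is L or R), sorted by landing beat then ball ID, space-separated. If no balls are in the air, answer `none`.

Beat 0 (L): throw ball1 h=8 -> lands@8:L; in-air after throw: [b1@8:L]
Beat 1 (R): throw ball2 h=1 -> lands@2:L; in-air after throw: [b2@2:L b1@8:L]
Beat 2 (L): throw ball2 h=4 -> lands@6:L; in-air after throw: [b2@6:L b1@8:L]
Beat 3 (R): throw ball3 h=4 -> lands@7:R; in-air after throw: [b2@6:L b3@7:R b1@8:L]
Beat 5 (R): throw ball4 h=6 -> lands@11:R; in-air after throw: [b2@6:L b3@7:R b1@8:L b4@11:R]
Beat 6 (L): throw ball2 h=3 -> lands@9:R; in-air after throw: [b3@7:R b1@8:L b2@9:R b4@11:R]
Beat 7 (R): throw ball3 h=6 -> lands@13:R; in-air after throw: [b1@8:L b2@9:R b4@11:R b3@13:R]
Beat 8 (L): throw ball1 h=8 -> lands@16:L; in-air after throw: [b2@9:R b4@11:R b3@13:R b1@16:L]
Beat 9 (R): throw ball2 h=1 -> lands@10:L; in-air after throw: [b2@10:L b4@11:R b3@13:R b1@16:L]
Beat 10 (L): throw ball2 h=4 -> lands@14:L; in-air after throw: [b4@11:R b3@13:R b2@14:L b1@16:L]
Beat 11 (R): throw ball4 h=4 -> lands@15:R; in-air after throw: [b3@13:R b2@14:L b4@15:R b1@16:L]
Beat 13 (R): throw ball3 h=6 -> lands@19:R; in-air after throw: [b2@14:L b4@15:R b1@16:L b3@19:R]
Beat 14 (L): throw ball2 h=3 -> lands@17:R; in-air after throw: [b4@15:R b1@16:L b2@17:R b3@19:R]
Beat 15 (R): throw ball4 h=6 -> lands@21:R; in-air after throw: [b1@16:L b2@17:R b3@19:R b4@21:R]
Beat 16 (L): throw ball1 h=8 -> lands@24:L; in-air after throw: [b2@17:R b3@19:R b4@21:R b1@24:L]

Answer: ball2:lands@17:R ball3:lands@19:R ball4:lands@21:R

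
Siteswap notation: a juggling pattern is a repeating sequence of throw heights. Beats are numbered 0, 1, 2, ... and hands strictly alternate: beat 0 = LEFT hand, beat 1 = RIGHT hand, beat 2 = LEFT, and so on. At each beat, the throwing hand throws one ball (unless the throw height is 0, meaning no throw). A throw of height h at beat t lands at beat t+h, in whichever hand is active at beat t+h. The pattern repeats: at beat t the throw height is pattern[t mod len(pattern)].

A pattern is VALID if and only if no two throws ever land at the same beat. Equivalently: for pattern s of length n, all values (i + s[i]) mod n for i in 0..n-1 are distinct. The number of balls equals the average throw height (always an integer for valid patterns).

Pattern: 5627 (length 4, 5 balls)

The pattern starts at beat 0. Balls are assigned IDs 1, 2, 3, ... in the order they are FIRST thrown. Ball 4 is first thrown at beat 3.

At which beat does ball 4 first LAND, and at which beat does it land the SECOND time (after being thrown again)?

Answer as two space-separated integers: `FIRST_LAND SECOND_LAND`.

Beat 0 (L): throw ball1 h=5 -> lands@5:R; in-air after throw: [b1@5:R]
Beat 1 (R): throw ball2 h=6 -> lands@7:R; in-air after throw: [b1@5:R b2@7:R]
Beat 2 (L): throw ball3 h=2 -> lands@4:L; in-air after throw: [b3@4:L b1@5:R b2@7:R]
Beat 3 (R): throw ball4 h=7 -> lands@10:L; in-air after throw: [b3@4:L b1@5:R b2@7:R b4@10:L]
Beat 4 (L): throw ball3 h=5 -> lands@9:R; in-air after throw: [b1@5:R b2@7:R b3@9:R b4@10:L]
Beat 5 (R): throw ball1 h=6 -> lands@11:R; in-air after throw: [b2@7:R b3@9:R b4@10:L b1@11:R]
Beat 6 (L): throw ball5 h=2 -> lands@8:L; in-air after throw: [b2@7:R b5@8:L b3@9:R b4@10:L b1@11:R]
Beat 7 (R): throw ball2 h=7 -> lands@14:L; in-air after throw: [b5@8:L b3@9:R b4@10:L b1@11:R b2@14:L]
Beat 8 (L): throw ball5 h=5 -> lands@13:R; in-air after throw: [b3@9:R b4@10:L b1@11:R b5@13:R b2@14:L]
Beat 9 (R): throw ball3 h=6 -> lands@15:R; in-air after throw: [b4@10:L b1@11:R b5@13:R b2@14:L b3@15:R]
Beat 10 (L): throw ball4 h=2 -> lands@12:L; in-air after throw: [b1@11:R b4@12:L b5@13:R b2@14:L b3@15:R]
Beat 11 (R): throw ball1 h=7 -> lands@18:L; in-air after throw: [b4@12:L b5@13:R b2@14:L b3@15:R b1@18:L]
Beat 12 (L): throw ball4 h=5 -> lands@17:R; in-air after throw: [b5@13:R b2@14:L b3@15:R b4@17:R b1@18:L]
Ball 4: thrown@3 h=7 -> first land @10; rethrown@10 h=2 -> second land @12

Answer: 10 12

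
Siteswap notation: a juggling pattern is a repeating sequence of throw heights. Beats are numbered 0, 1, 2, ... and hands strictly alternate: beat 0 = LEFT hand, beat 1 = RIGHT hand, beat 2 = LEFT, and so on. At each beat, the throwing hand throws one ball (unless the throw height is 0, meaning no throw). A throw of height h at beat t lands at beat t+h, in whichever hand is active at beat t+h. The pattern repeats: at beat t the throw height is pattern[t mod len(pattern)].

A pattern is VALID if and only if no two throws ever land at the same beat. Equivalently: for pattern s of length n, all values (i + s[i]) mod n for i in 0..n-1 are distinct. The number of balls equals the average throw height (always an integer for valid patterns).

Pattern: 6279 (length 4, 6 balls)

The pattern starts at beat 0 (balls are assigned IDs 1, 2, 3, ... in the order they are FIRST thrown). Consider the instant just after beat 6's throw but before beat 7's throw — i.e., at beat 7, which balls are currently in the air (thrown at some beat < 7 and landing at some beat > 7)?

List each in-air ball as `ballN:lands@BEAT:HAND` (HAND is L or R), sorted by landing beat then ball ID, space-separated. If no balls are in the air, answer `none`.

Answer: ball3:lands@9:R ball4:lands@10:L ball2:lands@12:L ball1:lands@13:R

Derivation:
Beat 0 (L): throw ball1 h=6 -> lands@6:L; in-air after throw: [b1@6:L]
Beat 1 (R): throw ball2 h=2 -> lands@3:R; in-air after throw: [b2@3:R b1@6:L]
Beat 2 (L): throw ball3 h=7 -> lands@9:R; in-air after throw: [b2@3:R b1@6:L b3@9:R]
Beat 3 (R): throw ball2 h=9 -> lands@12:L; in-air after throw: [b1@6:L b3@9:R b2@12:L]
Beat 4 (L): throw ball4 h=6 -> lands@10:L; in-air after throw: [b1@6:L b3@9:R b4@10:L b2@12:L]
Beat 5 (R): throw ball5 h=2 -> lands@7:R; in-air after throw: [b1@6:L b5@7:R b3@9:R b4@10:L b2@12:L]
Beat 6 (L): throw ball1 h=7 -> lands@13:R; in-air after throw: [b5@7:R b3@9:R b4@10:L b2@12:L b1@13:R]
Beat 7 (R): throw ball5 h=9 -> lands@16:L; in-air after throw: [b3@9:R b4@10:L b2@12:L b1@13:R b5@16:L]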